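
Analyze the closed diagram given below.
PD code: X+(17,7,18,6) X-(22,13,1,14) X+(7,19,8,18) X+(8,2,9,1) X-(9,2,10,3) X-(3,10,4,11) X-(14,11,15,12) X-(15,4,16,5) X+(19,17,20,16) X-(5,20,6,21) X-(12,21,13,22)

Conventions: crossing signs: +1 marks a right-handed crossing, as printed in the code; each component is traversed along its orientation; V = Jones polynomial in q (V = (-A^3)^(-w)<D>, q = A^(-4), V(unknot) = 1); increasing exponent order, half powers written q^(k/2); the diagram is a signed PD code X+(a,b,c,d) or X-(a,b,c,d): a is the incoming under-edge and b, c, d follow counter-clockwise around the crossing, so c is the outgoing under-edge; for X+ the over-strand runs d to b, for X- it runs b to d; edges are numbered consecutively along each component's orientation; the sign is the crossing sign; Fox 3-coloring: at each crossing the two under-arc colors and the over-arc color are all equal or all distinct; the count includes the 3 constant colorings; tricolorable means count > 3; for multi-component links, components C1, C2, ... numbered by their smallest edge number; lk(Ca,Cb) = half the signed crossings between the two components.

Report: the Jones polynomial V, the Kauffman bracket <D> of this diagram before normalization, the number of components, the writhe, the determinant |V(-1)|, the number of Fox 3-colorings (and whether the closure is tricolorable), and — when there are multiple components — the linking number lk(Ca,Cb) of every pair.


V(q) = -q^-6 + 2q^-5 - 3q^-4 + 4q^-3 - 4q^-2 + 4q^-1 - 2 + 2q - q^2
bracket: A^-17 - 2A^-13 + 2A^-9 - 4A^-5 + 4A^-1 - 4A^3 + 3A^7 - 2A^11 + A^15, w = -3
1 component, writhe -3, over 11 crossings
det 23, colorings 3 of 3^11 — not tricolorable
observation: w = -3 shifts under R1 moves; the (-A^3)^(3) factor cancels that in V


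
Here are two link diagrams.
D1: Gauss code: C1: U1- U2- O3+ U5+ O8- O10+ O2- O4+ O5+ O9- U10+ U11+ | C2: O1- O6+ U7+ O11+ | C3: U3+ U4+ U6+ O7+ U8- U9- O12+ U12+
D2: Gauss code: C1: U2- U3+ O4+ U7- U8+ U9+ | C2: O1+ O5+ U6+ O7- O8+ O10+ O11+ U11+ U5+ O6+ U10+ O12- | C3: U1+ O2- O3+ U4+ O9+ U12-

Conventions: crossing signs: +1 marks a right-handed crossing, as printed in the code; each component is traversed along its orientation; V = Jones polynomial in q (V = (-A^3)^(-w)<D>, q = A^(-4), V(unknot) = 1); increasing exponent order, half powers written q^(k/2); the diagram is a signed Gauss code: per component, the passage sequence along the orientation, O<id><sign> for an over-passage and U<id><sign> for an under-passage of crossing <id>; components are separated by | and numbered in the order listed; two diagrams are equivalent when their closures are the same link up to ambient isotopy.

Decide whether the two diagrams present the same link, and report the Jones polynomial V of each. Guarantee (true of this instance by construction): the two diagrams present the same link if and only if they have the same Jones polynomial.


equivalent: no
D1 (bracket 1 + A^4 + A^8 + A^12; 12 crossings at w = +4): V = 1 + q + q^2 + q^3
V(D2) = q + q^2 + 2q^3 + q^4 - q^7  (w +6, c 12, <D> = -A^-10 + A^2 + 2A^6 + A^10 + A^14)
key observation: comparing 2 Jones polynomials yields 2 groups


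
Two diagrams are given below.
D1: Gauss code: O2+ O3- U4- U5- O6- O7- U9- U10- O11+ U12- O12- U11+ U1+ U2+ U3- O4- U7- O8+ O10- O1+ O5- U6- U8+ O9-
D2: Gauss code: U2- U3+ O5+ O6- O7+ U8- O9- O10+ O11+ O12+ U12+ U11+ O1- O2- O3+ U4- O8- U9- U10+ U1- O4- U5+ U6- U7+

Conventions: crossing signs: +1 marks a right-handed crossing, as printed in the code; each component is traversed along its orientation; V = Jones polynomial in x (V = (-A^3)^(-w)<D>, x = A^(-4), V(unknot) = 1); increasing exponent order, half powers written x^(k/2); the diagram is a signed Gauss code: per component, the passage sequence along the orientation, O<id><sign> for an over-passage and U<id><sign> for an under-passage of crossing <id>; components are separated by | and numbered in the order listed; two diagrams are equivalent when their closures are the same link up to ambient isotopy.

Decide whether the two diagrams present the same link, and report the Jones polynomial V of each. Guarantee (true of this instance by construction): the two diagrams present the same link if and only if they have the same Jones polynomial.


same link: no
V(D1) = -x^-6 + x^-5 - x^-4 + 2x^-3 - x^-2 + x^-1  [12 crossings, <D> = A^-8 - A^-4 + 2 - A^4 + A^8 - A^12, w = -4]
D2 (bracket A^4 + A^12 - A^16; 12 crossings at w = 0): V = -x^-4 + x^-3 + x^-1
note: 2 values of V(x) split the 2 diagrams


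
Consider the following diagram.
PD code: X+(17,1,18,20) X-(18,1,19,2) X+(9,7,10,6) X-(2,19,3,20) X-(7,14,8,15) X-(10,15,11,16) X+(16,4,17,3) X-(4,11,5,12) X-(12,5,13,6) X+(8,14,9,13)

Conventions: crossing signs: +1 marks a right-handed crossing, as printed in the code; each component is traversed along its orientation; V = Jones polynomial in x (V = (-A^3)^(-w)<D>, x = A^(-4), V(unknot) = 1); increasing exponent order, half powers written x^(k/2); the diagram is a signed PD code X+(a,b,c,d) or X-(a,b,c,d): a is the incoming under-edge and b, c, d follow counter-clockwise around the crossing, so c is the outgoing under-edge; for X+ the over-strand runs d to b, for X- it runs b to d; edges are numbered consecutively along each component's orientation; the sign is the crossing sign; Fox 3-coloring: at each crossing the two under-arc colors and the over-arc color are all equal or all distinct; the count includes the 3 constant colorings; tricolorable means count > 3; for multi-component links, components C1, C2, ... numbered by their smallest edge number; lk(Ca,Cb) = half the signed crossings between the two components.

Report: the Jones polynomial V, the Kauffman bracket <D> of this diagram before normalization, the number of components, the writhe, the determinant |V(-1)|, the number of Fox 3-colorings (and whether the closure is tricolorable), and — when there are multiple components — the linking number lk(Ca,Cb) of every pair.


V(x) = -x^-4 + x^-3 + x^-1
bracket: A^-2 + A^6 - A^10, w = -2
1 component, writhe -2, over 10 crossings
det 3, colorings 9 of 3^10 — tricolorable
observation: det 3 = |V(-1)|; divisible by 3, so tricolorable


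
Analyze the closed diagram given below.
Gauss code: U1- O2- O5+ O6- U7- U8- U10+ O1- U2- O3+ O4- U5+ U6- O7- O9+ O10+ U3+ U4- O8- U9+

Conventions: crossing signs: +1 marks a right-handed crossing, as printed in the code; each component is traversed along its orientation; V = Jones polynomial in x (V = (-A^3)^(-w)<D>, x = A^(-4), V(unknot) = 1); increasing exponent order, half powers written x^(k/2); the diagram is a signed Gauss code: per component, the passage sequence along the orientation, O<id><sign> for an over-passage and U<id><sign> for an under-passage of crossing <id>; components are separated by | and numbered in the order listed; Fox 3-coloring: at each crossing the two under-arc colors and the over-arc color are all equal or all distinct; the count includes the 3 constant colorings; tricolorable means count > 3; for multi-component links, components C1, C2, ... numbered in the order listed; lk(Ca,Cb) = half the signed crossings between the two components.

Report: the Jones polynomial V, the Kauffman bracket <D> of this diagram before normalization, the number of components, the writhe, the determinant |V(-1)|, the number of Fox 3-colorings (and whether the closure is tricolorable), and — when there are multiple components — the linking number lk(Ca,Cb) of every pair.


V = -x^-4 + x^-3 + x^-1
<D> = A^-2 + A^6 - A^10 (w = -2)
1 component over 10 crossings, w = -2
9 Fox colorings among 3^10, |V(-1)| = 3: tricolorable
why: the span of V is 3, forcing >= 3 crossings in any diagram


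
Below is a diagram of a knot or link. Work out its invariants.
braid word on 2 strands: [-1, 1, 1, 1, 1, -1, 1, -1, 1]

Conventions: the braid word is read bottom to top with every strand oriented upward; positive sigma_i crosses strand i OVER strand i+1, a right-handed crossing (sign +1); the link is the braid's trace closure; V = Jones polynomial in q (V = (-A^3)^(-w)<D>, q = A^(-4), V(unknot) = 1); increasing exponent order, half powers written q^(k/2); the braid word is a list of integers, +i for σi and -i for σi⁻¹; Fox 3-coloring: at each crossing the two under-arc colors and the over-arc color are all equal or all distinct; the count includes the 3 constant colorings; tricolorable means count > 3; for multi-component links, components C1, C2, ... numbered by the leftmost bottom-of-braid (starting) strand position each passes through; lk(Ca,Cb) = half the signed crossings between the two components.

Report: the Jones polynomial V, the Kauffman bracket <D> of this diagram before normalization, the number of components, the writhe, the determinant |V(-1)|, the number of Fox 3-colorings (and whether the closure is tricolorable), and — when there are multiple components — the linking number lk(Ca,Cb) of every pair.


V(q) = q + q^3 - q^4
bracket: A^-7 - A^-3 - A^5, w = +3
1 component, writhe +3, over 9 crossings
det 3, colorings 9 of 3^9 — tricolorable
observation: |V(-1)| = 3: so tricolorable, since 3 divides 3


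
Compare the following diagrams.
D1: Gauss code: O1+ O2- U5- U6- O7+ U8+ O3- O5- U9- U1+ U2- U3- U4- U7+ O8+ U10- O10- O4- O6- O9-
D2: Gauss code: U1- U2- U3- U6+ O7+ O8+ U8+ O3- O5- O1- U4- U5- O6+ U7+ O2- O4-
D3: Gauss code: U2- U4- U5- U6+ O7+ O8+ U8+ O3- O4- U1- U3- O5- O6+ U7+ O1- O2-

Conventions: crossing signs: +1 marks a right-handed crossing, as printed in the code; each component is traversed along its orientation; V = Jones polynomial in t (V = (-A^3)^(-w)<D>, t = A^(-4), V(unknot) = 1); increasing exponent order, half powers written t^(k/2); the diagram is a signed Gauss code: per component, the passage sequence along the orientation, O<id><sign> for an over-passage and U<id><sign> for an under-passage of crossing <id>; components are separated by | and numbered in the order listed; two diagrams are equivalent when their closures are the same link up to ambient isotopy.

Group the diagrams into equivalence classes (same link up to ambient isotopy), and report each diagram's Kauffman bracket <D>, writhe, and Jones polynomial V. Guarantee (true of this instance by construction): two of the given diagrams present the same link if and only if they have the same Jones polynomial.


grouping into links: {D1, D2, D3}
V(D1) = 1  (w -4, c 10, <D> = A^-12)
D2 (bracket A^-6; 8 crossings at w = -2): V = 1
V(D3) = 1  (w -2, c 8, <D> = A^-6)
key observation: all 3 diagrams share one V(t), hence one class


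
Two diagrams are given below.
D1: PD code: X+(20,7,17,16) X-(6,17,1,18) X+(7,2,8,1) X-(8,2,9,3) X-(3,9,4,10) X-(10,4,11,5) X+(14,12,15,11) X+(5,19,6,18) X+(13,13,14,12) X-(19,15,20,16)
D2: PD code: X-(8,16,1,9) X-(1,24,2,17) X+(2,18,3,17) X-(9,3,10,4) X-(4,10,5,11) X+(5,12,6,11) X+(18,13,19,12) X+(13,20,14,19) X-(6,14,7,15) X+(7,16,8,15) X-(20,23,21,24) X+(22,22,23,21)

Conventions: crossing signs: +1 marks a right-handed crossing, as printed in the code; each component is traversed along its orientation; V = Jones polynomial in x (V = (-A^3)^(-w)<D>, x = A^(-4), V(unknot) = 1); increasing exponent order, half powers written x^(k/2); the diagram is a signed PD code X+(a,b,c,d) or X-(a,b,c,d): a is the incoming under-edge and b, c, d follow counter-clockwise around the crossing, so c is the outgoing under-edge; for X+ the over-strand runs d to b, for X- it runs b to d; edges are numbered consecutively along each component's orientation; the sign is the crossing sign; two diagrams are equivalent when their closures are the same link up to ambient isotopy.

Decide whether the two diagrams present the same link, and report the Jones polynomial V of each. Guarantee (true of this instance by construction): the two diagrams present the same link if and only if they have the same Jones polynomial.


same link: no
V(D1) = x^-3 + x^-2 + x^-1 + 1  [10 crossings, <D> = 1 + A^4 + A^8 + A^12, w = 0]
V(D2) = x^-2 + 2 + x^2  (w 0, c 12, <D> = A^-8 + 2 + A^8)
note: comparing 2 Jones polynomials yields 2 groups


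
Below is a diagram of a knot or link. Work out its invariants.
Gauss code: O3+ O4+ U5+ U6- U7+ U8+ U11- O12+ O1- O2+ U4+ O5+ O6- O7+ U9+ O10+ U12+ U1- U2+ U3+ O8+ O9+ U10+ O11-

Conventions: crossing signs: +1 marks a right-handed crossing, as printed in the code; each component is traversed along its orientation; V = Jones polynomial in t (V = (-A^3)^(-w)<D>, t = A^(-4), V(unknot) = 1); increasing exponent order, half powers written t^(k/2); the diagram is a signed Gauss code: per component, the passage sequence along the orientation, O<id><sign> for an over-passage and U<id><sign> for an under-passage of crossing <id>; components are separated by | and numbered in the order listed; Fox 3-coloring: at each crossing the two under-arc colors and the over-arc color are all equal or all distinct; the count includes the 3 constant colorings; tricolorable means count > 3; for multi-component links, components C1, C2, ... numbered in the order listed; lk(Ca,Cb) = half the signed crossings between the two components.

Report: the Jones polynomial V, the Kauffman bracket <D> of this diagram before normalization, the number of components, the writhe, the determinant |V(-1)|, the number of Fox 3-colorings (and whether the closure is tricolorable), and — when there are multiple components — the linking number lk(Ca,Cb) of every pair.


Jones polynomial: V(t) = t^2 + t^4 - t^5 + t^6 - t^7
<D> = -A^-10 + A^-6 - A^-2 + A^2 + A^10; writhe +6
components 1, writhe +6 (12 crossings)
3-colorings: 3 of 3^12, det 5 — not tricolorable
note: V spans 5 powers of t: at least 5 crossings in any diagram


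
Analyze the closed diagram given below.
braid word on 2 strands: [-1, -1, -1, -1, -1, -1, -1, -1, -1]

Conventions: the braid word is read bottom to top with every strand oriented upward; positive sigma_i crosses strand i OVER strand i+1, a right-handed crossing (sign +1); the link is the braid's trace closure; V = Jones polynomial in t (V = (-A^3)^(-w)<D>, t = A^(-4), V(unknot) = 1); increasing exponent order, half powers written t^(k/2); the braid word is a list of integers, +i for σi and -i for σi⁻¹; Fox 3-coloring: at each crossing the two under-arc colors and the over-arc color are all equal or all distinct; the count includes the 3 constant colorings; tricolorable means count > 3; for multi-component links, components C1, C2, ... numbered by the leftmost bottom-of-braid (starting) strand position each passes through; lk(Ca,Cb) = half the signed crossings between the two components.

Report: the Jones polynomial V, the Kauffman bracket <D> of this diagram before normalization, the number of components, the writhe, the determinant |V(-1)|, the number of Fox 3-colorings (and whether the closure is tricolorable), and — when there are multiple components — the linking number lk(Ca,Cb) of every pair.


Jones polynomial: V(t) = -t^-13 + t^-12 - t^-11 + t^-10 - t^-9 + t^-8 - t^-7 + t^-6 + t^-4
<D> = -A^-11 - A^-3 + A - A^5 + A^9 - A^13 + A^17 - A^21 + A^25; writhe -9
components 1, writhe -9 (9 crossings)
3-colorings: 9 of 3^9, det 9 — tricolorable
note: |V(-1)| = 9: so tricolorable, since 3 divides 9


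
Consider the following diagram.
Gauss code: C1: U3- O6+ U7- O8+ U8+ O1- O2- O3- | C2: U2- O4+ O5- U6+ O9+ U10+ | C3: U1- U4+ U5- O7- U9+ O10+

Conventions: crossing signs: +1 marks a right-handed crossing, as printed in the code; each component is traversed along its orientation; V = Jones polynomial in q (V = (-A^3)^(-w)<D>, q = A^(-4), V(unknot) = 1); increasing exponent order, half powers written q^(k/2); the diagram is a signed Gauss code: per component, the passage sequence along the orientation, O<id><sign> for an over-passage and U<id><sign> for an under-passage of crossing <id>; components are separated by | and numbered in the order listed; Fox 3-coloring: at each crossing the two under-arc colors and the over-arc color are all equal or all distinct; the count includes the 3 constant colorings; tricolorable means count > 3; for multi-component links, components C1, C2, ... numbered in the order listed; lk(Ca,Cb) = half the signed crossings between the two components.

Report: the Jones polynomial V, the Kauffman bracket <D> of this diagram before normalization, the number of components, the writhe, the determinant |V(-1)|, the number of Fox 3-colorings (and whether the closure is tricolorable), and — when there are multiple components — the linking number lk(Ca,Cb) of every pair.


V = q^-2 + 2 + q^2
<D> = A^-8 + 2 + A^8 (w = 0)
3 components over 10 crossings, w = 0
lk(C1,C2): 0
lk(C1,C3) = -1
linking number lk(C2,C3) = +1
3 Fox colorings among 3^10, |V(-1)| = 4: not tricolorable
why: det 4 = |V(-1)|; not divisible by 3, so not tricolorable


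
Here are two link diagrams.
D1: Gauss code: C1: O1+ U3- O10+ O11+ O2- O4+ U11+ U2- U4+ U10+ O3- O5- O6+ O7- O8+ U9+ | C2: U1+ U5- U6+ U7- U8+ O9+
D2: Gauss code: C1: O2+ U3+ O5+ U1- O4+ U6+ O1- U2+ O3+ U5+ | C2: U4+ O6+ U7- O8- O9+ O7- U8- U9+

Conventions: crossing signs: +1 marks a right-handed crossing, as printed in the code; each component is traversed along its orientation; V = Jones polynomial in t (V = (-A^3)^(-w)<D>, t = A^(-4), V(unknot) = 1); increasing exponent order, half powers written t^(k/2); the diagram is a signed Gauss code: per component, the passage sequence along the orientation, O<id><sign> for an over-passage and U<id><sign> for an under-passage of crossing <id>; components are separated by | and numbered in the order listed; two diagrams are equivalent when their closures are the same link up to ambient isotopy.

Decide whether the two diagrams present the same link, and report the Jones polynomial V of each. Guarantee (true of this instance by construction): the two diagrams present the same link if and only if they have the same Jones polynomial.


same link: no
V(D1) = -t^(1/2) - t^(5/2)  [11 crossings, <D> = A^-1 + A^7, w = +3]
V(D2) = -t^(3/2) - 2t^(7/2) + t^(9/2) - t^(11/2) + t^(13/2)  [9 crossings, <D> = -A^-17 + A^-13 - A^-9 + 2A^-5 + A^3, w = +3]
insight: V(t) takes 2 values over 2 diagrams, fixing the grouping


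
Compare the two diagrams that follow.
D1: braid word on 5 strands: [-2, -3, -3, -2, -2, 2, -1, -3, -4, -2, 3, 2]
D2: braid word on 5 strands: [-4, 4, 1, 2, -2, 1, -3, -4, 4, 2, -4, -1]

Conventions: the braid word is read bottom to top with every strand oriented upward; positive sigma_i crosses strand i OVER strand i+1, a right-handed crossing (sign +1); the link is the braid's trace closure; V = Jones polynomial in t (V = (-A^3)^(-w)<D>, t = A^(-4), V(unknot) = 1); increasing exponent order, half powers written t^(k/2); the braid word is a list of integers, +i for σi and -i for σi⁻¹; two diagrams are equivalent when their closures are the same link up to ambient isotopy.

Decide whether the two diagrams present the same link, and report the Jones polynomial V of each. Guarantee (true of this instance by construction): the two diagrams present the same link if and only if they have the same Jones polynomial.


same link: no
V(D1) = -t^-4 + t^-3 + t^-1  [12 crossings, <D> = A^-14 + A^-6 - A^-2, w = -6]
V(D2) = 1  [12 crossings, <D> = 1, w = 0]
insight: 2 values of V(t) split the 2 diagrams


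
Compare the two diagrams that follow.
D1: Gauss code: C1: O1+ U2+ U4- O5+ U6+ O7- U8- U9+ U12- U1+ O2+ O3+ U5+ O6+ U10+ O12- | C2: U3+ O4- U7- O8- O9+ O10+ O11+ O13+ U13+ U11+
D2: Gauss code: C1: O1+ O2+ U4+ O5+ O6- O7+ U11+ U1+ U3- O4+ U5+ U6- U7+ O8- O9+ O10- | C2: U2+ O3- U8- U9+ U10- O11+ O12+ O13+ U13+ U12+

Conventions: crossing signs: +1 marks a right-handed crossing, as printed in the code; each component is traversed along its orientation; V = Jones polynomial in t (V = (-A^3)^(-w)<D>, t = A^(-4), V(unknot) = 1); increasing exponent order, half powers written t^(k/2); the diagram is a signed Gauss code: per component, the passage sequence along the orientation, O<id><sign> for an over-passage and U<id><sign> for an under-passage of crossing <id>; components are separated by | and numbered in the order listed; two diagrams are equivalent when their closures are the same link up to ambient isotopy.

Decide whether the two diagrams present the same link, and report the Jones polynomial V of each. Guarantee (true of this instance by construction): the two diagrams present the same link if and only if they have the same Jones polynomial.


same link: yes
V(D1) = -t^(1/2) - t^(3/2) - t^(5/2) + t^(9/2)  [13 crossings, <D> = -A^-3 + A^5 + A^9 + A^13, w = +5]
D2 (bracket -A^-3 + A^5 + A^9 + A^13; 13 crossings at w = +5): V = -t^(1/2) - t^(3/2) - t^(5/2) + t^(9/2)
note: one V(t) for all 2 diagrams — one class (guaranteed)


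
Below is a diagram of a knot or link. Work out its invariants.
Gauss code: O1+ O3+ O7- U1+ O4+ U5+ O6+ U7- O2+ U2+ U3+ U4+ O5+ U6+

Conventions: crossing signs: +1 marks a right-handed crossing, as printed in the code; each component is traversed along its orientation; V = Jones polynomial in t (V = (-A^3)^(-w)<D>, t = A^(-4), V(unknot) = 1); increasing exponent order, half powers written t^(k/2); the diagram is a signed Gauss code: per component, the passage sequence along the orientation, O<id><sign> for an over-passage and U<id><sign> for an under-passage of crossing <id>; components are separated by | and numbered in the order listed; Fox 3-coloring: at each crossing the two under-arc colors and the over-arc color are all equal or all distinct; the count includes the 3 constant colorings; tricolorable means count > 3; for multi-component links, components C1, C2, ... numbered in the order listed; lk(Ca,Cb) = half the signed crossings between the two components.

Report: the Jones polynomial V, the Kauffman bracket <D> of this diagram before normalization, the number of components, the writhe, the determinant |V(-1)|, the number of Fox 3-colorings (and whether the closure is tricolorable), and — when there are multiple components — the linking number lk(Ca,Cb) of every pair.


V(t) = t + t^3 - t^4
bracket: A^-1 - A^3 - A^11, w = +5
1 component, writhe +5, over 7 crossings
det 3, colorings 9 of 3^7 — tricolorable
observation: the span of V is 3, forcing >= 3 crossings in any diagram


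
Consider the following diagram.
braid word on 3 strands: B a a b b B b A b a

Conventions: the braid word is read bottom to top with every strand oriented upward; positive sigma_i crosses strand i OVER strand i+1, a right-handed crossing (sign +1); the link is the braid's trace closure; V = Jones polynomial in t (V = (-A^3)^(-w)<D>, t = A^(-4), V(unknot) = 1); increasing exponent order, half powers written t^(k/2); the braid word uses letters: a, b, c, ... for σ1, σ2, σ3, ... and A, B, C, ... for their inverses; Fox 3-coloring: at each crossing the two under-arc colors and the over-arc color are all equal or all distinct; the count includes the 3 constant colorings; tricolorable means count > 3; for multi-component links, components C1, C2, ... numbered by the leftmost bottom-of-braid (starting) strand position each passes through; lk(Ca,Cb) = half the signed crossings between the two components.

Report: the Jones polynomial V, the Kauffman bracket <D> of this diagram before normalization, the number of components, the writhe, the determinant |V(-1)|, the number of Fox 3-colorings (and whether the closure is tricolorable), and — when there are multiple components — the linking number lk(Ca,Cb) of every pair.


V = 2t - 2t^2 + 3t^3 - 3t^4 + 2t^5 - 2t^6 + t^7
<D> = A^-16 - 2A^-12 + 2A^-8 - 3A^-4 + 3 - 2A^4 + 2A^8 (w = +4)
1 component over 10 crossings, w = +4
9 Fox colorings among 3^10, |V(-1)| = 15: tricolorable
why: |V(-1)| = 15: so tricolorable, since 3 divides 15


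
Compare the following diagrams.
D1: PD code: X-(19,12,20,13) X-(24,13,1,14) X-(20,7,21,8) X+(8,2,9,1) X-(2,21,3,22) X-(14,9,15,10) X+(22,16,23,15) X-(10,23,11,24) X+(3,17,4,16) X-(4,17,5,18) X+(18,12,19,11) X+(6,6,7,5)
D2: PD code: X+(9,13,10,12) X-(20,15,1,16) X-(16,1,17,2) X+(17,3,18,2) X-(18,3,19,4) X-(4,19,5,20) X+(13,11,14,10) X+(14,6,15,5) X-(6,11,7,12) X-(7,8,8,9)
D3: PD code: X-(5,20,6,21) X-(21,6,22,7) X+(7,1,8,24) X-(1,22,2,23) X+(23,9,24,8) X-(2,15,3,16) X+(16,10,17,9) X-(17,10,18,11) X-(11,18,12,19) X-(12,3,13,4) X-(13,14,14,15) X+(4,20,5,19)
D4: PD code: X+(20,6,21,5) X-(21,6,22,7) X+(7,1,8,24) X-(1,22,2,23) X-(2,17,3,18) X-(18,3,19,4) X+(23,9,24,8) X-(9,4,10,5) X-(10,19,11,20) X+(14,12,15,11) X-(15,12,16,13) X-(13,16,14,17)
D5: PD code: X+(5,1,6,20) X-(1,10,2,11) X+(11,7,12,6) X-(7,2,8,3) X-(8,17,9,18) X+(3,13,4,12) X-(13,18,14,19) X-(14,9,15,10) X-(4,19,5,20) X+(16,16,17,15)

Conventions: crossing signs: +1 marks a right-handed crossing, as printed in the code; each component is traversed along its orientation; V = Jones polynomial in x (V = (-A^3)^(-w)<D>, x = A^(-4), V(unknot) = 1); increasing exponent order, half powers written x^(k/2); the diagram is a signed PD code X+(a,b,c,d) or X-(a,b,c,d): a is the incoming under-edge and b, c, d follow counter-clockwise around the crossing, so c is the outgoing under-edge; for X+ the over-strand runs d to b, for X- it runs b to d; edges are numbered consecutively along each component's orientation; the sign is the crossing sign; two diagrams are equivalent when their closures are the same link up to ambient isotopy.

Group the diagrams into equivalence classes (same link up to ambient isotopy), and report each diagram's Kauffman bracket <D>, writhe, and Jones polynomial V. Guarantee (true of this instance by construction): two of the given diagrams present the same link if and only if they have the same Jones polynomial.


equivalence classes: {D1} | {D2} | {D3, D4, D5}
D1 (bracket A^-10 - 2A^-6 + 3A^-2 - 3A^2 + 4A^6 - 3A^10 + 2A^14 - A^18; 12 crossings at w = -2): V = -x^-6 + 2x^-5 - 3x^-4 + 4x^-3 - 3x^-2 + 3x^-1 - 2 + x
V(D2) = -x^-4 + x^-3 + x^-1  (w -2, c 10, <D> = A^-2 + A^6 - A^10)
D3 (bracket A^-16 - A^-12 + 2A^-8 - 2A^-4 + 2 - 2A^4 + A^8; 12 crossings at w = -4): V = x^-5 - 2x^-4 + 2x^-3 - 2x^-2 + 2x^-1 - 1 + x
V(D4) = x^-5 - 2x^-4 + 2x^-3 - 2x^-2 + 2x^-1 - 1 + x  (w -4, c 12, <D> = A^-16 - A^-12 + 2A^-8 - 2A^-4 + 2 - 2A^4 + A^8)
V(D5) = x^-5 - 2x^-4 + 2x^-3 - 2x^-2 + 2x^-1 - 1 + x  (w -2, c 10, <D> = A^-10 - A^-6 + 2A^-2 - 2A^2 + 2A^6 - 2A^10 + A^14)
key observation: V(x) takes 3 values over 5 diagrams, fixing the grouping


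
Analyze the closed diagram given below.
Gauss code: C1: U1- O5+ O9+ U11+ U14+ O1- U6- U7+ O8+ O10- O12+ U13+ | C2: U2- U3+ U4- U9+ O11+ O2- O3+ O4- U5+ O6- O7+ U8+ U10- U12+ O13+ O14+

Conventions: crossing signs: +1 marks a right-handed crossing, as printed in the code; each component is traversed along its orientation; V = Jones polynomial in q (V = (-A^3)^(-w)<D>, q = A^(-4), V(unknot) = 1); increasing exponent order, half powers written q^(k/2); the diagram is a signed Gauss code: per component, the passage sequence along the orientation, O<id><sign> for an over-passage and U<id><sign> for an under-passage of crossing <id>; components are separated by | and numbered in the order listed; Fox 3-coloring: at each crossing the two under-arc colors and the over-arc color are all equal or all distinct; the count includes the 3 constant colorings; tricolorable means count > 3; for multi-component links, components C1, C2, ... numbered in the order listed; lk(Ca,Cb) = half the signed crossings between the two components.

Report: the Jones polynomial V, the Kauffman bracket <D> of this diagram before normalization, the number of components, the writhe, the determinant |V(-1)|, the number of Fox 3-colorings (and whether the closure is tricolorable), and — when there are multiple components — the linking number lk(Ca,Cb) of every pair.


V(q) = -q^(1/2) + q^(3/2) - q^(5/2) + q^(7/2) - q^(9/2) - q^(13/2)
bracket: -A^-14 - A^-6 + A^-2 - A^2 + A^6 - A^10, w = +4
2 components, writhe +4, over 14 crossings
lk(C1,C2) = +3
det 6, colorings 9 of 3^14 — tricolorable
observation: summing lk over 1 pair gives +3


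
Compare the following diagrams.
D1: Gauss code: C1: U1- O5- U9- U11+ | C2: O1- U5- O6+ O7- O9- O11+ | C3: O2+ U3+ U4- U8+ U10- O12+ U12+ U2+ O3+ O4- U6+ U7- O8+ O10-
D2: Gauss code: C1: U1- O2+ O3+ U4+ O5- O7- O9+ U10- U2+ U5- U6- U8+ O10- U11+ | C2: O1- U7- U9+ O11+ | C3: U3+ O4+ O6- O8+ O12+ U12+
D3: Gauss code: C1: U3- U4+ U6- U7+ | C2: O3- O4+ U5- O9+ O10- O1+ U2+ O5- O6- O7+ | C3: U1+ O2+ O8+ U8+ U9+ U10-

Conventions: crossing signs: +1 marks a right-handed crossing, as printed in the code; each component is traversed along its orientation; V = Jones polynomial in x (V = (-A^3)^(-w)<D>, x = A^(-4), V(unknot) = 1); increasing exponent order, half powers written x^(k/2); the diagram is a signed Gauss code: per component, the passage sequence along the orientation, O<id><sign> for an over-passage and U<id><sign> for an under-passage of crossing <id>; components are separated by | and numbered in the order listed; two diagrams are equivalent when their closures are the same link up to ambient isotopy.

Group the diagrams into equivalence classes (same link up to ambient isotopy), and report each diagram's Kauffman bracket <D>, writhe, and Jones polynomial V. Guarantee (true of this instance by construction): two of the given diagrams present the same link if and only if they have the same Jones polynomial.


classes: {D1} | {D2, D3}
V(D1) = x^-3 + x^-2 + x^-1 + 1  [12 crossings, <D> = 1 + A^4 + A^8 + A^12, w = 0]
V(D2) = 1 + x + x^2 + x^3  (w +2, c 12, <D> = A^-6 + A^-2 + A^2 + A^6)
D3 (bracket A^-6 + A^-2 + A^2 + A^6; 10 crossings at w = +2): V = 1 + x + x^2 + x^3
note: 2 classes among 3 diagrams; unequal V(x) rules out equality


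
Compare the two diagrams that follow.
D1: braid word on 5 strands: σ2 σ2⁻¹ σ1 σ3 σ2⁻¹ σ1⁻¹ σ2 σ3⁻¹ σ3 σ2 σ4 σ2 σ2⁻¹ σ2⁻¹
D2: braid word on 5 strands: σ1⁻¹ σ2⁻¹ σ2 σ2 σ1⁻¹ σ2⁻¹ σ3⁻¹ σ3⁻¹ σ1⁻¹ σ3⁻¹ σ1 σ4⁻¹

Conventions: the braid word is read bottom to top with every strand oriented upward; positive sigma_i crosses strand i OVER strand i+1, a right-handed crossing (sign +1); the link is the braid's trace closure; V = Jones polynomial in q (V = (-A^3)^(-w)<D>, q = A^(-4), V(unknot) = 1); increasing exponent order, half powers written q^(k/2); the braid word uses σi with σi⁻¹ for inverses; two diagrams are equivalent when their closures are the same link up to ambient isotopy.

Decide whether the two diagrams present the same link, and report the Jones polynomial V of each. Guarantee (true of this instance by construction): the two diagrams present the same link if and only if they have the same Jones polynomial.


equivalent: no
V(D1) = 1  (w +2, c 14, <D> = A^6)
D2 (bracket A^-14 + A^-6 - A^-2; 12 crossings at w = -6): V = -q^-4 + q^-3 + q^-1
why: 2 classes among 2 diagrams; unequal V(q) rules out equality


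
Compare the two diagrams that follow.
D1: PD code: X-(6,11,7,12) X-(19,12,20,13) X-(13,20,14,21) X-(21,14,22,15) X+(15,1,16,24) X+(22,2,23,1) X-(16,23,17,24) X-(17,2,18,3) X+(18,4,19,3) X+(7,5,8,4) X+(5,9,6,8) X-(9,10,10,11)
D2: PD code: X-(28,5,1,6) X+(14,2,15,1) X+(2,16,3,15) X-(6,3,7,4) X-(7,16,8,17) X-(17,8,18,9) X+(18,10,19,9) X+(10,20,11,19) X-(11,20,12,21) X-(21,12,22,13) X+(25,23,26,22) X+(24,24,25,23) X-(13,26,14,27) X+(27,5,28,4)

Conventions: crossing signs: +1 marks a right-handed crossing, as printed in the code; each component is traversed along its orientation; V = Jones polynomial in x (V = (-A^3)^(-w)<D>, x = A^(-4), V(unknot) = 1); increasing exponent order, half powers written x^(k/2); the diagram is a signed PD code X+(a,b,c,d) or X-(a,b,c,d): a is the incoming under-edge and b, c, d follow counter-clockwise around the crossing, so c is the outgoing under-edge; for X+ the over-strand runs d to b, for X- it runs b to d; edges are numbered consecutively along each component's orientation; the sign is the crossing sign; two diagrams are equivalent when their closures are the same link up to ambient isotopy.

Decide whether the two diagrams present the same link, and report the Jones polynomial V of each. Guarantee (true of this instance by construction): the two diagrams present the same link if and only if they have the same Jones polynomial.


same link: no
V(D1) = -x^-4 + x^-3 + x^-1  [12 crossings, <D> = A^-2 + A^6 - A^10, w = -2]
D2 (bracket 1; 14 crossings at w = 0): V = 1
note: comparing 2 Jones polynomials yields 2 groups


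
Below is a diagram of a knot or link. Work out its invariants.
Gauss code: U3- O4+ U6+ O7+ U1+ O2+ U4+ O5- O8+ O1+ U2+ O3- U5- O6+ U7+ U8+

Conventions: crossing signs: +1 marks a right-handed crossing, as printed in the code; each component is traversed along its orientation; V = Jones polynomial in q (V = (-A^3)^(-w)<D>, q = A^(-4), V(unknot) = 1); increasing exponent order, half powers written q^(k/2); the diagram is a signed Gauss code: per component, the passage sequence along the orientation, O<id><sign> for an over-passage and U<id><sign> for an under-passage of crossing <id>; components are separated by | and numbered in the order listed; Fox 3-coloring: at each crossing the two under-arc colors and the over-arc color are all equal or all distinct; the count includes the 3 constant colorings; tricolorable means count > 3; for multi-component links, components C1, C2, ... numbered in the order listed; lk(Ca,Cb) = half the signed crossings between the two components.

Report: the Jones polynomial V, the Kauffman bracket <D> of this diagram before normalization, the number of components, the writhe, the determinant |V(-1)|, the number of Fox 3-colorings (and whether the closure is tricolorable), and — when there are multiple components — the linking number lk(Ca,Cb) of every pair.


Jones polynomial: V(q) = q - q^2 + 2q^3 - q^4 + q^5 - q^6
<D> = -A^-12 + A^-8 - A^-4 + 2 - A^4 + A^8; writhe +4
components 1, writhe +4 (8 crossings)
3-colorings: 3 of 3^8, det 7 — not tricolorable
note: |V(-1)| = 7: so not tricolorable, since 3 does not divide 7


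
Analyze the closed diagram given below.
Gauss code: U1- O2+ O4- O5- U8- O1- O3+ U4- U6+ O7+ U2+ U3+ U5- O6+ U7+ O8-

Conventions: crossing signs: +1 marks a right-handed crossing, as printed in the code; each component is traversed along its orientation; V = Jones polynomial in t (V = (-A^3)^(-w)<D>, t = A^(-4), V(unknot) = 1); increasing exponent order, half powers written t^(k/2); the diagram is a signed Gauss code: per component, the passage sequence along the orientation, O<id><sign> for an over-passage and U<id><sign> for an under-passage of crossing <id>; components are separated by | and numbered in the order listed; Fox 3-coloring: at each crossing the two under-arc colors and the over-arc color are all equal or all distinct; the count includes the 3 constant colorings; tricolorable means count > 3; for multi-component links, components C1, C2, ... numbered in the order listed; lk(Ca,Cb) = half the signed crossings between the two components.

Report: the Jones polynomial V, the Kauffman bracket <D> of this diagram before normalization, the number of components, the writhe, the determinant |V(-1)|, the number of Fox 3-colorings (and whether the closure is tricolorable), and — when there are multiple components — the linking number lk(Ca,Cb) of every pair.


V = -t^-3 + t^-2 - t^-1 + 3 - t + t^2 - t^3
<D> = -A^-12 + A^-8 - A^-4 + 3 - A^4 + A^8 - A^12 (w = 0)
1 component over 8 crossings, w = 0
27 Fox colorings among 3^8, |V(-1)| = 9: tricolorable
why: the span of V is 6, forcing >= 6 crossings in any diagram


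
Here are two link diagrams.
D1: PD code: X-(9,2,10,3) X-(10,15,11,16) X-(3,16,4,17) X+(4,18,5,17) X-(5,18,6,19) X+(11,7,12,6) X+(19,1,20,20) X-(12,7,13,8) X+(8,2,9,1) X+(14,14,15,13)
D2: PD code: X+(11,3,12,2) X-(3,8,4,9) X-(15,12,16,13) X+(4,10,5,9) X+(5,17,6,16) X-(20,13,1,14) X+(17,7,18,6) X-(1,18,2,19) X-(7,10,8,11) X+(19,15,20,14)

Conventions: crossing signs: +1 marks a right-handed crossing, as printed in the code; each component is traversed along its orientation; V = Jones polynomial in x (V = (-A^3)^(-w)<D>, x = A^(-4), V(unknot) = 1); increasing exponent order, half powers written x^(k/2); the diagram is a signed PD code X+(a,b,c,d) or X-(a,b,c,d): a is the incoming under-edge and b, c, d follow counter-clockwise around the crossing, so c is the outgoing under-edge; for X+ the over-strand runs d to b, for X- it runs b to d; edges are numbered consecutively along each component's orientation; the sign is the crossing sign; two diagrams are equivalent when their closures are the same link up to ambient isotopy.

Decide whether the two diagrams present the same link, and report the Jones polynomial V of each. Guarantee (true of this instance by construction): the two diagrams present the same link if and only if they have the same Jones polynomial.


same link: no
V(D1) = 1  [10 crossings, <D> = 1, w = 0]
D2 (bracket -A^-16 + A^-12 + A^-4; 10 crossings at w = 0): V = x + x^3 - x^4
note: 2 classes among 2 diagrams; unequal V(x) rules out equality


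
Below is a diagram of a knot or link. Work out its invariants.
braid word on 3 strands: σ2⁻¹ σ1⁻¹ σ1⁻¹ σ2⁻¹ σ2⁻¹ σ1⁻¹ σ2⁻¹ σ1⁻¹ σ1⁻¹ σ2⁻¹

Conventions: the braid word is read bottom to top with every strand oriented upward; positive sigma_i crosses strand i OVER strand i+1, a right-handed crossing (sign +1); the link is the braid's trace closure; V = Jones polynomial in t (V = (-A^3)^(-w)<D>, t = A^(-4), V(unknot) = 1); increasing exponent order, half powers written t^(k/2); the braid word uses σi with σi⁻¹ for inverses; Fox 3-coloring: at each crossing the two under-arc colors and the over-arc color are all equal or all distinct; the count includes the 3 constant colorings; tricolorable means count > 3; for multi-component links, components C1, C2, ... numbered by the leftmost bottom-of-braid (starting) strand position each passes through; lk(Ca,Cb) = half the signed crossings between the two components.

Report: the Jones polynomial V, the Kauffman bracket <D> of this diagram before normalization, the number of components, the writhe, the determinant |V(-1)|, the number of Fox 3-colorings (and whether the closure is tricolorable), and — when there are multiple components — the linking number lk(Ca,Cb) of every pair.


Jones polynomial: V(t) = -t^-12 + t^-11 - t^-10 + t^-9 - t^-8 + t^-6 + t^-4
<D> = A^-14 + A^-6 - A^2 + A^6 - A^10 + A^14 - A^18; writhe -10
components 1, writhe -10 (10 crossings)
3-colorings: 9 of 3^10, det 3 — tricolorable
note: det 3 = |V(-1)|; divisible by 3, so tricolorable


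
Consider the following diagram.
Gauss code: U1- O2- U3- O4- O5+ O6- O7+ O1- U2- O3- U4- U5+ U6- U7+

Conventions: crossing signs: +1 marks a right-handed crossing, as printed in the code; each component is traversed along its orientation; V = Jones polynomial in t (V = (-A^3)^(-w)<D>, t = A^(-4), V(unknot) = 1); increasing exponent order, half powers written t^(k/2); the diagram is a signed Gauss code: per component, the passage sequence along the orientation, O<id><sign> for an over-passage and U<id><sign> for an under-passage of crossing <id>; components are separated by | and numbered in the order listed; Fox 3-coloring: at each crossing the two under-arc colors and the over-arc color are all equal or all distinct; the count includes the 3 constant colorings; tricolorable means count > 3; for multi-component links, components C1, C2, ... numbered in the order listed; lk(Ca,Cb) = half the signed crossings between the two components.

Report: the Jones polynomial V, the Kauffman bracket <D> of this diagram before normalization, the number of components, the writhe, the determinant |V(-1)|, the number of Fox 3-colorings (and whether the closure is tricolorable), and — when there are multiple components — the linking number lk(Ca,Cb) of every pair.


V = -t^-4 + t^-3 + t^-1
<D> = -A^-5 - A^3 + A^7 (w = -3)
1 component over 7 crossings, w = -3
9 Fox colorings among 3^7, |V(-1)| = 3: tricolorable
why: w = -3 (over 7 crossings) is diagram-only; (-A^3)^(3) removes it from V


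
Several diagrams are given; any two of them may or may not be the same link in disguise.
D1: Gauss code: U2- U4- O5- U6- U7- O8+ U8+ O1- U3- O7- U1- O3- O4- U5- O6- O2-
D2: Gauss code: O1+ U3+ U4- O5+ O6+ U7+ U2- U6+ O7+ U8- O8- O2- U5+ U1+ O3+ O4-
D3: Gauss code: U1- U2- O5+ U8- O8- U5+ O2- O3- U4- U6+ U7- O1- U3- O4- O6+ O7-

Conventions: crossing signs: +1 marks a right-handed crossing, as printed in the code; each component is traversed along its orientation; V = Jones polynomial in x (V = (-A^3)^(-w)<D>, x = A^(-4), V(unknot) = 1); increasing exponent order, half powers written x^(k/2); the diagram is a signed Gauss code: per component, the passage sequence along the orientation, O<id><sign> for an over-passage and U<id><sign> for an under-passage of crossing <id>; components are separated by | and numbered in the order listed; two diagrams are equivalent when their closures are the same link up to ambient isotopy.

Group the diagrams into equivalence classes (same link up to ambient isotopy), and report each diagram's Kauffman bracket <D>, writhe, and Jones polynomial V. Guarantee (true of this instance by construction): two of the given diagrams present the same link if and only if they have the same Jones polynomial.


equivalence classes: {D1} | {D2} | {D3}
D1 (bracket A^-10 + 2A^-2 - 2A^2 + A^6 - 2A^10 + A^14; 8 crossings at w = -6): V = x^-8 - 2x^-7 + x^-6 - 2x^-5 + 2x^-4 + x^-2
V(D2) = 1  [8 crossings, <D> = A^6, w = +2]
V(D3) = -x^-4 + x^-3 + x^-1  [8 crossings, <D> = A^-8 + 1 - A^4, w = -4]
key observation: 3 values of V(x) split the 3 diagrams
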